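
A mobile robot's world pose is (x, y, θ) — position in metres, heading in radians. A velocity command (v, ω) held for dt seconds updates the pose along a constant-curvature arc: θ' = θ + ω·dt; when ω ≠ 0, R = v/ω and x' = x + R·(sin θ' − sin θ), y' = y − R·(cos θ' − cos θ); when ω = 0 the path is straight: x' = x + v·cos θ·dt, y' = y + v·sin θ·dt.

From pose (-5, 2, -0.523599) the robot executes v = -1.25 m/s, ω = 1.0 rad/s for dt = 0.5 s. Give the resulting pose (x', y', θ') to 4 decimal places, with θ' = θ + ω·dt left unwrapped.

θ' = -0.5236 + 1.0·0.5 = -0.0236
R = v/ω = -1.25/1.0 = -1.2500
x' = -5 + -1.2500·(sin -0.0236 − sin -0.5236) = -5.5955
y' = 2 − -1.2500·(cos -0.0236 − cos -0.5236) = 2.1671

(-5.5955, 2.1671, -0.0236)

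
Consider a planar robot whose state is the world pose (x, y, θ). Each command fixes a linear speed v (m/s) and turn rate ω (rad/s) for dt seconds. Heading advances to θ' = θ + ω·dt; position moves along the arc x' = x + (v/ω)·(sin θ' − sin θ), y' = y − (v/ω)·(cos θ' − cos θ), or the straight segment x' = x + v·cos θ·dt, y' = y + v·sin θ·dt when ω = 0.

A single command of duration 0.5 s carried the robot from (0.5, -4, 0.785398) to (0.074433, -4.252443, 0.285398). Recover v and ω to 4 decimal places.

v = -1.0000, ω = -1.0000

Δθ = 0.285398 − 0.785398 = -0.500000
ω = Δθ/dt = -0.500000/0.5 = -1.0000
R = Δx/(sin θ' − sin θ) = 1.0000
v = R·ω = 1.0000·-1.0000 = -1.0000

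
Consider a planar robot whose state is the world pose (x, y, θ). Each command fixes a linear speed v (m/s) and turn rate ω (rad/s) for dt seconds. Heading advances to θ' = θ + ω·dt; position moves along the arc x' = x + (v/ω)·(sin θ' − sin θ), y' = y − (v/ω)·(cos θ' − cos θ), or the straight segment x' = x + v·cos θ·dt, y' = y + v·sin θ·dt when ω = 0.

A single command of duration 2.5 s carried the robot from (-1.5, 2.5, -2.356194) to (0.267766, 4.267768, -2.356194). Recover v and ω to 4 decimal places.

v = -1.0000, ω = 0.0000

Δθ = -2.356194 − -2.356194 = 0.000000
ω = Δθ/dt = 0.000000/2.5 = 0.0000
ω = 0 → v = (Δx·cos θ + Δy·sin θ)/dt = -1.0000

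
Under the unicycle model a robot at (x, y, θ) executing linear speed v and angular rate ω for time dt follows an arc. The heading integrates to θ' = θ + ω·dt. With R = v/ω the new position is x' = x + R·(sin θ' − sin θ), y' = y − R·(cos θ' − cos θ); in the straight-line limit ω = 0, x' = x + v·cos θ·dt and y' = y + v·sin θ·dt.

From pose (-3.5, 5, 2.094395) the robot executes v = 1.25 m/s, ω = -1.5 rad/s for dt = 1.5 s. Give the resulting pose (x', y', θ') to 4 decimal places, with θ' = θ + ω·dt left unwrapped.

(-2.6492, 6.2399, -0.1556)

θ' = 2.0944 + -1.5·1.5 = -0.1556
R = v/ω = 1.25/-1.5 = -0.8333
x' = -3.5 + -0.8333·(sin -0.1556 − sin 2.0944) = -2.6492
y' = 5 − -0.8333·(cos -0.1556 − cos 2.0944) = 6.2399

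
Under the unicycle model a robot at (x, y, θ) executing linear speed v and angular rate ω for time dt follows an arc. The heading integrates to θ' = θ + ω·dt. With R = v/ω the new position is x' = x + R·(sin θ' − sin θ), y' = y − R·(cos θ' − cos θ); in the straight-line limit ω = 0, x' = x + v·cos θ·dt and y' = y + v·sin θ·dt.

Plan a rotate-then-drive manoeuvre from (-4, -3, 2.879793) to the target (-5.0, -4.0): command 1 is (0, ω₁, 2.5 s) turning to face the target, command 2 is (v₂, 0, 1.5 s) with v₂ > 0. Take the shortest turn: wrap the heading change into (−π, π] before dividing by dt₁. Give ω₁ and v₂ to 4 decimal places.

ω₁ = 0.4189, v₂ = 0.9428

heading to target = atan2(-4−-3, -5−-4) = -2.3562
Δθ = wrap(-2.3562 − 2.8798) = 1.0472; ω₁ = Δθ/dt₁ = 0.4189
distance = √((-5−-4)² + (-4−-3)²) = 1.4142; v₂ = distance/dt₂ = 0.9428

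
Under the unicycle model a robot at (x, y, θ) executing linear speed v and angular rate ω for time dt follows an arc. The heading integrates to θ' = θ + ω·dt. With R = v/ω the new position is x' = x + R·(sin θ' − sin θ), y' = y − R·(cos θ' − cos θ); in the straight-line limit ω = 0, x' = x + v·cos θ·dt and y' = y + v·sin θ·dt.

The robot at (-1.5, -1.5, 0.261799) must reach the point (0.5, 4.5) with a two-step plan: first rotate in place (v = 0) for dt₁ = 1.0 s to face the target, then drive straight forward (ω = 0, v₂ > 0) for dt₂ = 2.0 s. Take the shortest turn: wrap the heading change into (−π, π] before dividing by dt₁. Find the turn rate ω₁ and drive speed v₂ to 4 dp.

heading to target = atan2(4.5−-1.5, 0.5−-1.5) = 1.2490
Δθ = wrap(1.2490 − 0.2618) = 0.9872; ω₁ = Δθ/dt₁ = 0.9872
distance = √((0.5−-1.5)² + (4.5−-1.5)²) = 6.3246; v₂ = distance/dt₂ = 3.1623

ω₁ = 0.9872, v₂ = 3.1623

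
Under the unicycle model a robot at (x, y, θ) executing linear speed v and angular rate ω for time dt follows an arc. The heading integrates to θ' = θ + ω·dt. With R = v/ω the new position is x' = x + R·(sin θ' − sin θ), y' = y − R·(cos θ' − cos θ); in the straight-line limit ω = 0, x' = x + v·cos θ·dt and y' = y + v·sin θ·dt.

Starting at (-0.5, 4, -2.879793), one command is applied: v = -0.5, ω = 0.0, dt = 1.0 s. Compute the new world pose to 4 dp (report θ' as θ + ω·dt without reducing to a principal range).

θ' = -2.8798 + 0.0·1.0 = -2.8798
ω = 0 → straight: x' = -0.5 + -0.5·cos(-2.8798)·1.0 = -0.0170
y' = 4 + -0.5·sin(-2.8798)·1.0 = 4.1294

(-0.0170, 4.1294, -2.8798)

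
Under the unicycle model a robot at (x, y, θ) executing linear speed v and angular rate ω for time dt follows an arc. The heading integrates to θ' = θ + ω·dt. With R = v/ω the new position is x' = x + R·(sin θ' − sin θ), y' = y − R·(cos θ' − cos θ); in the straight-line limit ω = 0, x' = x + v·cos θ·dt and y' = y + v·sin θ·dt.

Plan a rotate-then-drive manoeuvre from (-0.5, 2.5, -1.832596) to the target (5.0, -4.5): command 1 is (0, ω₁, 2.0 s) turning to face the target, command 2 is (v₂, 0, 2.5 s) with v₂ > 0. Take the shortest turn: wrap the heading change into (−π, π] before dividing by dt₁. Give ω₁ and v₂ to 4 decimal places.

heading to target = atan2(-4.5−2.5, 5−-0.5) = -0.9048
Δθ = wrap(-0.9048 − -1.8326) = 0.9278; ω₁ = Δθ/dt₁ = 0.4639
distance = √((5−-0.5)² + (-4.5−2.5)²) = 8.9022; v₂ = distance/dt₂ = 3.5609

ω₁ = 0.4639, v₂ = 3.5609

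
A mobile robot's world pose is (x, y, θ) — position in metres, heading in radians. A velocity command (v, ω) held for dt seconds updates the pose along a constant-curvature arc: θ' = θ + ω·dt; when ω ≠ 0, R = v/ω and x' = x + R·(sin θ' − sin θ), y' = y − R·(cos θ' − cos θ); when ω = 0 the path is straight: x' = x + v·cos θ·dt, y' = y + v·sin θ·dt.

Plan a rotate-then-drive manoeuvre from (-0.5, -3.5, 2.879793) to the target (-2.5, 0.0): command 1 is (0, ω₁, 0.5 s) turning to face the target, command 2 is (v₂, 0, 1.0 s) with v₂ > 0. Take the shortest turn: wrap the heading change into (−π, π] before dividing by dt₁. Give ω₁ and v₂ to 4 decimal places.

ω₁ = -1.5797, v₂ = 4.0311

heading to target = atan2(0−-3.5, -2.5−-0.5) = 2.0899
Δθ = wrap(2.0899 − 2.8798) = -0.7899; ω₁ = Δθ/dt₁ = -1.5797
distance = √((-2.5−-0.5)² + (0−-3.5)²) = 4.0311; v₂ = distance/dt₂ = 4.0311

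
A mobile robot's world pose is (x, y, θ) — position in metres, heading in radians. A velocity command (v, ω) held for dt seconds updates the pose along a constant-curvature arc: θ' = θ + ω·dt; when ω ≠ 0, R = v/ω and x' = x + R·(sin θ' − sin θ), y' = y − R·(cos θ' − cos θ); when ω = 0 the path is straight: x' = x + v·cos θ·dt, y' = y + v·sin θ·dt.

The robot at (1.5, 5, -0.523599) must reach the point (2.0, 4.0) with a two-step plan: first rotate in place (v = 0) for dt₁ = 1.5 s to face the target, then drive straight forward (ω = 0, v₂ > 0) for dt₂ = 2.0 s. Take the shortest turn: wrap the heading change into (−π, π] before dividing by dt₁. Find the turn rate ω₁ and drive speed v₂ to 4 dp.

ω₁ = -0.3890, v₂ = 0.5590

heading to target = atan2(4−5, 2−1.5) = -1.1071
Δθ = wrap(-1.1071 − -0.5236) = -0.5835; ω₁ = Δθ/dt₁ = -0.3890
distance = √((2−1.5)² + (4−5)²) = 1.1180; v₂ = distance/dt₂ = 0.5590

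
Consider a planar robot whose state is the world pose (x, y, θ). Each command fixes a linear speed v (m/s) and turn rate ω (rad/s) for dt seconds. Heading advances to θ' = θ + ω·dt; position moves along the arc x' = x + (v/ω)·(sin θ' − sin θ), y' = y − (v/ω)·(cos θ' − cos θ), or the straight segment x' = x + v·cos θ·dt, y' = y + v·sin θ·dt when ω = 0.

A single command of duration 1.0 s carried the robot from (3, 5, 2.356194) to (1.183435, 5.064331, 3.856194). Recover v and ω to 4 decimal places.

v = 2.0000, ω = 1.5000

Δθ = 3.856194 − 2.356194 = 1.500000
ω = Δθ/dt = 1.500000/1.0 = 1.5000
R = Δx/(sin θ' − sin θ) = 1.3333
v = R·ω = 1.3333·1.5000 = 2.0000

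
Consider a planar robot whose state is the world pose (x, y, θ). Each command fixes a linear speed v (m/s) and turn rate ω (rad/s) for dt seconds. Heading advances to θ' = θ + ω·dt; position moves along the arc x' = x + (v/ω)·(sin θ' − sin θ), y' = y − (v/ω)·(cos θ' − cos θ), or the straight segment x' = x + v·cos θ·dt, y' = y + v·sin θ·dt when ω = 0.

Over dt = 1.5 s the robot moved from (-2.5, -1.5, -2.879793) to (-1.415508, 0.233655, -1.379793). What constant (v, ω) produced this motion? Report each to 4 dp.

Δθ = -1.379793 − -2.879793 = 1.500000
ω = Δθ/dt = 1.500000/1.5 = 1.0000
R = −Δy/(cos θ' − cos θ) = -1.5000
v = R·ω = -1.5000·1.0000 = -1.5000

v = -1.5000, ω = 1.0000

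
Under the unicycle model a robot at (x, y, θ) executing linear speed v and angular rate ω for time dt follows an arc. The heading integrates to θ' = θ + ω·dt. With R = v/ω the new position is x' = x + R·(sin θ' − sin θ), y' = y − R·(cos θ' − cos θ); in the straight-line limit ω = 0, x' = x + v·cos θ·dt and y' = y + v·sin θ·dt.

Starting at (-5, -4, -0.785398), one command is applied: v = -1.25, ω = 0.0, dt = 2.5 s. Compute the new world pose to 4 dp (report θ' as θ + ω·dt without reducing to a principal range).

(-7.2097, -1.7903, -0.7854)

θ' = -0.7854 + 0.0·2.5 = -0.7854
ω = 0 → straight: x' = -5 + -1.25·cos(-0.7854)·2.5 = -7.2097
y' = -4 + -1.25·sin(-0.7854)·2.5 = -1.7903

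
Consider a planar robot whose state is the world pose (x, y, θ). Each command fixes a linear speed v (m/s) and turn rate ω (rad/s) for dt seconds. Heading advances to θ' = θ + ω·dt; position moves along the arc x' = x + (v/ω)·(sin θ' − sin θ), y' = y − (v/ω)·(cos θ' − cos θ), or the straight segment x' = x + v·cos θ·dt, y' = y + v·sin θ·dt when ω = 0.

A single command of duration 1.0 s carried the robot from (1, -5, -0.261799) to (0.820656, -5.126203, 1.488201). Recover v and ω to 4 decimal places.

v = -0.2500, ω = 1.7500

Δθ = 1.488201 − -0.261799 = 1.750000
ω = Δθ/dt = 1.750000/1.0 = 1.7500
R = Δx/(sin θ' − sin θ) = -0.1429
v = R·ω = -0.1429·1.7500 = -0.2500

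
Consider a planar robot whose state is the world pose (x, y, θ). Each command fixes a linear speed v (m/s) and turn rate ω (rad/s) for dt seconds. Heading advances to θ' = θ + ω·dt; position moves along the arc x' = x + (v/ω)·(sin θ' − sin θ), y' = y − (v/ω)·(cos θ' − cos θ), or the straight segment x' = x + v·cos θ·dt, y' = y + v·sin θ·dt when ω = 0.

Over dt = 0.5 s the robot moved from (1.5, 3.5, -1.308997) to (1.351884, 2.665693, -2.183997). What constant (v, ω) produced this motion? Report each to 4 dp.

v = 1.7500, ω = -1.7500

Δθ = -2.183997 − -1.308997 = -0.875000
ω = Δθ/dt = -0.875000/0.5 = -1.7500
R = −Δy/(cos θ' − cos θ) = -1.0000
v = R·ω = -1.0000·-1.7500 = 1.7500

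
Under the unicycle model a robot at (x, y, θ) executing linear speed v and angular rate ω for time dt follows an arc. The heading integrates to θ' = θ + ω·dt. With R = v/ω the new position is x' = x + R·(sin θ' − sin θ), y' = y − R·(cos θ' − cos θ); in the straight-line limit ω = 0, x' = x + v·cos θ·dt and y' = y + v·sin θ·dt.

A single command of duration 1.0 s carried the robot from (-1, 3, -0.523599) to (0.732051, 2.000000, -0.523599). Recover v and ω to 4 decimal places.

Δθ = -0.523599 − -0.523599 = 0.000000
ω = Δθ/dt = 0.000000/1.0 = 0.0000
ω = 0 → v = (Δx·cos θ + Δy·sin θ)/dt = 2.0000

v = 2.0000, ω = 0.0000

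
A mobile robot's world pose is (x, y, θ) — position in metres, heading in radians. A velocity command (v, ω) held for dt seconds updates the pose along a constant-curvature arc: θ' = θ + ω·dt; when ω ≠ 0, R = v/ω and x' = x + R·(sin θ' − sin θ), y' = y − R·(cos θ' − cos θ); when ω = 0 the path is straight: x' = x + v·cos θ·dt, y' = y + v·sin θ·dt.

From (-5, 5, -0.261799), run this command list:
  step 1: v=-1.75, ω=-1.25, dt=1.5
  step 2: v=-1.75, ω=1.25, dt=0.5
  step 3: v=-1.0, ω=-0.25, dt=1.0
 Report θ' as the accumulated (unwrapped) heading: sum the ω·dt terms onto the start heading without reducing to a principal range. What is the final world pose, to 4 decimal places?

(-5.5377, 8.9316, -1.7618)

step 1: θ'=-2.1368 (R=1.4000) → pose (-5.8193, 7.1031, -2.1368)
step 2: θ'=-1.5118 (R=-1.4000) → pose (-5.6034, 7.9364, -1.5118)
step 3: θ'=-1.7618 (R=4.0000) → pose (-5.5377, 8.9316, -1.7618)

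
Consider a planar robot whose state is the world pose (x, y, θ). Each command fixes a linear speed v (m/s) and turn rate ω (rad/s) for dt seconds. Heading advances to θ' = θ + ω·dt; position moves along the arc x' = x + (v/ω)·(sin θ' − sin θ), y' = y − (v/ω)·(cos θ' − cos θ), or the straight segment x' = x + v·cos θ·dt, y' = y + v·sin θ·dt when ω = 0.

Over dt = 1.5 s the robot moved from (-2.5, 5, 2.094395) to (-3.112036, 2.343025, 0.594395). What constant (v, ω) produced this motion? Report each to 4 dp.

v = -2.0000, ω = -1.0000

Δθ = 0.594395 − 2.094395 = -1.500000
ω = Δθ/dt = -1.500000/1.5 = -1.0000
R = −Δy/(cos θ' − cos θ) = 2.0000
v = R·ω = 2.0000·-1.0000 = -2.0000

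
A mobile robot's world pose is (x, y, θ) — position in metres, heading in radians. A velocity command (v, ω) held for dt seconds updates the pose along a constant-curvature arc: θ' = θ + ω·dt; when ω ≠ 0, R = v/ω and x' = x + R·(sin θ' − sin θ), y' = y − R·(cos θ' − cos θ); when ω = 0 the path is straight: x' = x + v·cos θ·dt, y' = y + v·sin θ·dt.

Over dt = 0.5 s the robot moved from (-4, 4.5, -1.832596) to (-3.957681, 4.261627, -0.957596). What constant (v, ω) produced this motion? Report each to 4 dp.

v = 0.5000, ω = 1.7500

Δθ = -0.957596 − -1.832596 = 0.875000
ω = Δθ/dt = 0.875000/0.5 = 1.7500
R = −Δy/(cos θ' − cos θ) = 0.2857
v = R·ω = 0.2857·1.7500 = 0.5000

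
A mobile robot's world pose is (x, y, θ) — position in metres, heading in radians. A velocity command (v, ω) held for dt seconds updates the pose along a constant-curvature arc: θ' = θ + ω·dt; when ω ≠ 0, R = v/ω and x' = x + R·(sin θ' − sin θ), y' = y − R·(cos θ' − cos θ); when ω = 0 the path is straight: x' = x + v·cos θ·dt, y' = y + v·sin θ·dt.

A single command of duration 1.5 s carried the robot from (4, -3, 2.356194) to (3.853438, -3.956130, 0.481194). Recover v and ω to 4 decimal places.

Δθ = 0.481194 − 2.356194 = -1.875000
ω = Δθ/dt = -1.875000/1.5 = -1.2500
R = −Δy/(cos θ' − cos θ) = 0.6000
v = R·ω = 0.6000·-1.2500 = -0.7500

v = -0.7500, ω = -1.2500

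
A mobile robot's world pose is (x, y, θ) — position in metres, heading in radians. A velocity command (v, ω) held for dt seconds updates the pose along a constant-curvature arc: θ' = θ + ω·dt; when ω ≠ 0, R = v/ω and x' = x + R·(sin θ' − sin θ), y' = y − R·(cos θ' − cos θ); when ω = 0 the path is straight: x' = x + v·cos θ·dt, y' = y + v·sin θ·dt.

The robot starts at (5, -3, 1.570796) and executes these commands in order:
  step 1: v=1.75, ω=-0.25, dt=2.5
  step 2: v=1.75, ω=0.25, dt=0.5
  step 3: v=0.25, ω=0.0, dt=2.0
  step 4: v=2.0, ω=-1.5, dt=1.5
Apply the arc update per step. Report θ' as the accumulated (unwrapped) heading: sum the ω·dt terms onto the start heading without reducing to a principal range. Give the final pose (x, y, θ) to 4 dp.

step 1: θ'=0.9458 (R=-7.0000) → pose (6.3233, 1.0957, 0.9458)
step 2: θ'=1.0708 (R=7.0000) → pose (6.7896, 1.8354, 1.0708)
step 3: θ'=1.0708 (straight) → pose (7.0293, 2.2742, 1.0708)
step 4: θ'=-1.1792 (R=-1.3333) → pose (9.4318, 2.1438, -1.1792)

(9.4318, 2.1438, -1.1792)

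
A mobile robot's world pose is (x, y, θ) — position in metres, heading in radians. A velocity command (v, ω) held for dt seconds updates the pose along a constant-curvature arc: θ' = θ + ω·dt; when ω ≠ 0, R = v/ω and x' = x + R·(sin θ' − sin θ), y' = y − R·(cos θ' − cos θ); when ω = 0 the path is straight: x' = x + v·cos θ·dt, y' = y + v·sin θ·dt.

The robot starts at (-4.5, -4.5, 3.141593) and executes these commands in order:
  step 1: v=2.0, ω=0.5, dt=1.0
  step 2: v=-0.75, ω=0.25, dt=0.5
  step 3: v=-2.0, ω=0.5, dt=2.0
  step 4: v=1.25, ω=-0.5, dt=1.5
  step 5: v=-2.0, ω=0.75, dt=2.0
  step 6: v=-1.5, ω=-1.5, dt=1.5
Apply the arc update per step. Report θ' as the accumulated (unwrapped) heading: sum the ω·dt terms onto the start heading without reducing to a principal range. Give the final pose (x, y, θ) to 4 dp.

(-4.6524, 2.2754, 3.2666)

step 1: θ'=3.6416 (R=4.0000) → pose (-6.4177, -4.9897, 3.6416)
step 2: θ'=3.7666 (R=-3.0000) → pose (-6.1007, -4.7898, 3.7666)
step 3: θ'=4.7666 (R=-4.0000) → pose (-4.4470, -1.3293, 4.7666)
step 4: θ'=4.0166 (R=-2.5000) → pose (-5.0244, -3.0672, 4.0166)
step 5: θ'=5.5166 (R=-2.6667) → pose (-5.2214, 0.5629, 5.5166)
step 6: θ'=3.2666 (R=1.0000) → pose (-4.6524, 2.2754, 3.2666)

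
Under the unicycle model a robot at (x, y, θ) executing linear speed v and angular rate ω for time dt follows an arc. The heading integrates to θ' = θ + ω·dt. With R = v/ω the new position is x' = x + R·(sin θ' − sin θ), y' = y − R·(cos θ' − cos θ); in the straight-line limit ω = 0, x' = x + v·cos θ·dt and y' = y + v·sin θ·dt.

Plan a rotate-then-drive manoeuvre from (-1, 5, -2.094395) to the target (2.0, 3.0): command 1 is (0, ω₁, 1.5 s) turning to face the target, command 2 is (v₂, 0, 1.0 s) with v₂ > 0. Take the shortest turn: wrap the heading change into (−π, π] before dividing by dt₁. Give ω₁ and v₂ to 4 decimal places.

heading to target = atan2(3−5, 2−-1) = -0.5880
Δθ = wrap(-0.5880 − -2.0944) = 1.5064; ω₁ = Δθ/dt₁ = 1.0043
distance = √((2−-1)² + (3−5)²) = 3.6056; v₂ = distance/dt₂ = 3.6056

ω₁ = 1.0043, v₂ = 3.6056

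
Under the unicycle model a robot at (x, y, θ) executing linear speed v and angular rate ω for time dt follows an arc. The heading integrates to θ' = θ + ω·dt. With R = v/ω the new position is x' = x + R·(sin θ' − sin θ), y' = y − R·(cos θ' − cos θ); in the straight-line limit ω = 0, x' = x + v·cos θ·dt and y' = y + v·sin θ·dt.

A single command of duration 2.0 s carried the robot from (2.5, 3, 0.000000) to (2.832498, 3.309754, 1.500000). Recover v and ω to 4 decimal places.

Δθ = 1.500000 − 0.000000 = 1.500000
ω = Δθ/dt = 1.500000/2.0 = 0.7500
R = Δx/(sin θ' − sin θ) = 0.3333
v = R·ω = 0.3333·0.7500 = 0.2500

v = 0.2500, ω = 0.7500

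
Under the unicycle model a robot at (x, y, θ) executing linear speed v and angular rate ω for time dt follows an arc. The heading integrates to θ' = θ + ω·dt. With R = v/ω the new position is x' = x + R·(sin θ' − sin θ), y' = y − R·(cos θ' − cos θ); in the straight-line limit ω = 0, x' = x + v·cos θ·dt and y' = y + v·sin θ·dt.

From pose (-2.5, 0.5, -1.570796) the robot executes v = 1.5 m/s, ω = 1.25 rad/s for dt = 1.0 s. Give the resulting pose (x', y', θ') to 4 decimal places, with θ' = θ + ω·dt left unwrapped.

(-1.6784, -0.6388, -0.3208)

θ' = -1.5708 + 1.25·1.0 = -0.3208
R = v/ω = 1.5/1.25 = 1.2000
x' = -2.5 + 1.2000·(sin -0.3208 − sin -1.5708) = -1.6784
y' = 0.5 − 1.2000·(cos -0.3208 − cos -1.5708) = -0.6388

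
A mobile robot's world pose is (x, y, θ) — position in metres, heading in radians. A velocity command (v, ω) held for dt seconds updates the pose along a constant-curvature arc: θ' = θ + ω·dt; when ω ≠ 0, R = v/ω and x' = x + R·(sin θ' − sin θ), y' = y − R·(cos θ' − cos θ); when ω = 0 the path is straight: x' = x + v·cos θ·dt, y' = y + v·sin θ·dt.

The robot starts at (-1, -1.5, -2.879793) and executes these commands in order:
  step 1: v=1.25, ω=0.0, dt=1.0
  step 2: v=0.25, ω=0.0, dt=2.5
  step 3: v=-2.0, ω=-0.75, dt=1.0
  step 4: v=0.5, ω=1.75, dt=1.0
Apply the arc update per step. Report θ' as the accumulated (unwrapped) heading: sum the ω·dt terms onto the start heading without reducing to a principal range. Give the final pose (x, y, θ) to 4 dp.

step 1: θ'=-2.8798 (straight) → pose (-2.2074, -1.8235, -2.8798)
step 2: θ'=-2.8798 (straight) → pose (-2.8111, -1.9853, -2.8798)
step 3: θ'=-3.6298 (R=2.6667) → pose (-0.8702, -2.2059, -3.6298)
step 4: θ'=-1.8798 (R=0.2857) → pose (-1.2764, -2.3714, -1.8798)

(-1.2764, -2.3714, -1.8798)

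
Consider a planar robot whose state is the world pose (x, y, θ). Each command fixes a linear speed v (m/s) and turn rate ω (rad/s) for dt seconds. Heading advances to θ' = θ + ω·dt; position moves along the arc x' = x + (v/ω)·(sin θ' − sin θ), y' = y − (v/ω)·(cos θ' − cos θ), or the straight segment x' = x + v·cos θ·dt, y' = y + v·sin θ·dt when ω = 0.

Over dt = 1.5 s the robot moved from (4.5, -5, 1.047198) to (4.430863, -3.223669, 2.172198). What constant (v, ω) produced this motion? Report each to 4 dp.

v = 1.2500, ω = 0.7500

Δθ = 2.172198 − 1.047198 = 1.125000
ω = Δθ/dt = 1.125000/1.5 = 0.7500
R = −Δy/(cos θ' − cos θ) = 1.6667
v = R·ω = 1.6667·0.7500 = 1.2500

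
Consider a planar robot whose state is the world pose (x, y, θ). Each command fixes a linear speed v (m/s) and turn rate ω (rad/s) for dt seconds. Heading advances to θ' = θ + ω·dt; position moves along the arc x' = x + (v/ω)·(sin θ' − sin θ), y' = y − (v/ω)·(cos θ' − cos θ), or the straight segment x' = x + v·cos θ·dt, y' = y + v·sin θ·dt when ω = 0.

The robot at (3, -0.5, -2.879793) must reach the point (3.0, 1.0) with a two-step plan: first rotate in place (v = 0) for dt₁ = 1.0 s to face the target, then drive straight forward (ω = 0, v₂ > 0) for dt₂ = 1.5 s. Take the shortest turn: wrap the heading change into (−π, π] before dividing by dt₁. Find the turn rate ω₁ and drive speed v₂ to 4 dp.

ω₁ = -1.8326, v₂ = 1.0000

heading to target = atan2(1−-0.5, 3−3) = 1.5708
Δθ = wrap(1.5708 − -2.8798) = -1.8326; ω₁ = Δθ/dt₁ = -1.8326
distance = √((3−3)² + (1−-0.5)²) = 1.5000; v₂ = distance/dt₂ = 1.0000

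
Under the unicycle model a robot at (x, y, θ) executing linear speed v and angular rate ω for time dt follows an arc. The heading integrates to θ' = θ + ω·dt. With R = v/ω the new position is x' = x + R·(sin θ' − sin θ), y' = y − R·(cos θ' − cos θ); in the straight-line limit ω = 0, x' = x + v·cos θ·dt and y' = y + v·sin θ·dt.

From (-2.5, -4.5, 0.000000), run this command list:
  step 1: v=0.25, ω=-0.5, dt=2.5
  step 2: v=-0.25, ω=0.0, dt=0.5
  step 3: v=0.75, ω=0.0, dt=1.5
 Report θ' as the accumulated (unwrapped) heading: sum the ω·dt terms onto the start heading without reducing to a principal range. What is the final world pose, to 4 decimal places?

step 1: θ'=-1.2500 (R=-0.5000) → pose (-2.0255, -4.8423, -1.2500)
step 2: θ'=-1.2500 (straight) → pose (-2.0649, -4.7237, -1.2500)
step 3: θ'=-1.2500 (straight) → pose (-1.7102, -5.7913, -1.2500)

(-1.7102, -5.7913, -1.2500)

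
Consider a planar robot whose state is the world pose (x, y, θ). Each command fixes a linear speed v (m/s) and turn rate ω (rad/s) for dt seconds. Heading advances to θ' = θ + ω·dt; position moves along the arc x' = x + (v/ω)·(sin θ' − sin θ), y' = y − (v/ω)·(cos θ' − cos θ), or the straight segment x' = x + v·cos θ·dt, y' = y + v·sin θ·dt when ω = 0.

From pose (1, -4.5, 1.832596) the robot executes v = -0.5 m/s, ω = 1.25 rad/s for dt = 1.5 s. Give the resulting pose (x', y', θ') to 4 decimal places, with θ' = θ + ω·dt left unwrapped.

θ' = 1.8326 + 1.25·1.5 = 3.7076
R = v/ω = -0.5/1.25 = -0.4000
x' = 1 + -0.4000·(sin 3.7076 − sin 1.8326) = 1.6009
y' = -4.5 − -0.4000·(cos 3.7076 − cos 1.8326) = -4.7341

(1.6009, -4.7341, 3.7076)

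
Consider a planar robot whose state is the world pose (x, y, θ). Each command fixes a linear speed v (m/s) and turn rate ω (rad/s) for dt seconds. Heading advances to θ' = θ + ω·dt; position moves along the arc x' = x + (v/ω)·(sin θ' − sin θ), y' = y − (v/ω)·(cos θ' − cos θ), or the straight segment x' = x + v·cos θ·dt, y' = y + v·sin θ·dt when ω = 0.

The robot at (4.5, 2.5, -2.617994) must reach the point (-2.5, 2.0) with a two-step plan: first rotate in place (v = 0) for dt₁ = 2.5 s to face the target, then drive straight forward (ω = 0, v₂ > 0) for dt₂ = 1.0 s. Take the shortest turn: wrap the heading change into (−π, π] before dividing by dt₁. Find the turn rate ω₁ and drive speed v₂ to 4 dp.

ω₁ = -0.1809, v₂ = 7.0178

heading to target = atan2(2−2.5, -2.5−4.5) = -3.0703
Δθ = wrap(-3.0703 − -2.6180) = -0.4523; ω₁ = Δθ/dt₁ = -0.1809
distance = √((-2.5−4.5)² + (2−2.5)²) = 7.0178; v₂ = distance/dt₂ = 7.0178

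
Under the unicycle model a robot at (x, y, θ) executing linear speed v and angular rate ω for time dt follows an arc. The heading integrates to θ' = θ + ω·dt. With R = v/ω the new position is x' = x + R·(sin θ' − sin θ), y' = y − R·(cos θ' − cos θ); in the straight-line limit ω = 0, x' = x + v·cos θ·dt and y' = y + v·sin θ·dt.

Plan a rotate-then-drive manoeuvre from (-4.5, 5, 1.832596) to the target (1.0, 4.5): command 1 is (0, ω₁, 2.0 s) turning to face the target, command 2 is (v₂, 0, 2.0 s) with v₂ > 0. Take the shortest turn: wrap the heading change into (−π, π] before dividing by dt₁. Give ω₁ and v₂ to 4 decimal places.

ω₁ = -0.9616, v₂ = 2.7613

heading to target = atan2(4.5−5, 1−-4.5) = -0.0907
Δθ = wrap(-0.0907 − 1.8326) = -1.9233; ω₁ = Δθ/dt₁ = -0.9616
distance = √((1−-4.5)² + (4.5−5)²) = 5.5227; v₂ = distance/dt₂ = 2.7613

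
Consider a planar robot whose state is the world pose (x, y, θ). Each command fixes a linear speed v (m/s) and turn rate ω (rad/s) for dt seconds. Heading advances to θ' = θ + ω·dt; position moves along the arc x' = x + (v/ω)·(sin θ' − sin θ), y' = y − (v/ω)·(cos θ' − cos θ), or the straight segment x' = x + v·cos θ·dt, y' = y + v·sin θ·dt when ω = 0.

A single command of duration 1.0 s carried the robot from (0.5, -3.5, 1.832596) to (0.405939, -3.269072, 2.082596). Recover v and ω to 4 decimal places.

v = 0.2500, ω = 0.2500

Δθ = 2.082596 − 1.832596 = 0.250000
ω = Δθ/dt = 0.250000/1.0 = 0.2500
R = −Δy/(cos θ' − cos θ) = 1.0000
v = R·ω = 1.0000·0.2500 = 0.2500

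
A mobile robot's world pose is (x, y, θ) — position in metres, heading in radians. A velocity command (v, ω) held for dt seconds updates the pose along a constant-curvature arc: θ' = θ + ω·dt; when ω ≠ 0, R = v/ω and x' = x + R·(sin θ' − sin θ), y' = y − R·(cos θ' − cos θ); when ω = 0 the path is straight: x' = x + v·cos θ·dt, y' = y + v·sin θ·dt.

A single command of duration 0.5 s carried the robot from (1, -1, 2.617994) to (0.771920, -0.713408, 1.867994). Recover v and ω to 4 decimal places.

v = 0.7500, ω = -1.5000

Δθ = 1.867994 − 2.617994 = -0.750000
ω = Δθ/dt = -0.750000/0.5 = -1.5000
R = −Δy/(cos θ' − cos θ) = -0.5000
v = R·ω = -0.5000·-1.5000 = 0.7500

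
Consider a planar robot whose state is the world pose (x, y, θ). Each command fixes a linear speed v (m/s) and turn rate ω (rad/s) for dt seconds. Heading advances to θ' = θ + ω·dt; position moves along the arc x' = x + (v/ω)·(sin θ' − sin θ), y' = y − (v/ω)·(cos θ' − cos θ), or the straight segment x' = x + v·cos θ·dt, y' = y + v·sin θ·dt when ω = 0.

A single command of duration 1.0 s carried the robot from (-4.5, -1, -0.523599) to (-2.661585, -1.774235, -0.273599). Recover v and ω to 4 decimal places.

Δθ = -0.273599 − -0.523599 = 0.250000
ω = Δθ/dt = 0.250000/1.0 = 0.2500
R = Δx/(sin θ' − sin θ) = 8.0000
v = R·ω = 8.0000·0.2500 = 2.0000

v = 2.0000, ω = 0.2500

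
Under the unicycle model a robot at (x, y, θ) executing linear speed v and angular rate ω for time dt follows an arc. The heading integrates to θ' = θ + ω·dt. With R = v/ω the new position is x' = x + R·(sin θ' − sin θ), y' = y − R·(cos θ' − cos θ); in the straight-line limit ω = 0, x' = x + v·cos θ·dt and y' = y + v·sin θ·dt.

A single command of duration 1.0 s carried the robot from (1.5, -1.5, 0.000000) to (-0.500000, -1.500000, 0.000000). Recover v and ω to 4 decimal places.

Δθ = 0.000000 − 0.000000 = 0.000000
ω = Δθ/dt = 0.000000/1.0 = 0.0000
ω = 0 → v = (Δx·cos θ + Δy·sin θ)/dt = -2.0000

v = -2.0000, ω = 0.0000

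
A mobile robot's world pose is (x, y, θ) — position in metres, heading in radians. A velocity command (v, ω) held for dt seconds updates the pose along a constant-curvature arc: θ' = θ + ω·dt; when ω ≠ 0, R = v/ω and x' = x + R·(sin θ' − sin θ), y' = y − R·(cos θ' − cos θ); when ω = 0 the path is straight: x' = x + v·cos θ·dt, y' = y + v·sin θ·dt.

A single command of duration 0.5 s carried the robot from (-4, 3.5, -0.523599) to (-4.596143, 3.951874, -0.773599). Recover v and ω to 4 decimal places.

Δθ = -0.773599 − -0.523599 = -0.250000
ω = Δθ/dt = -0.250000/0.5 = -0.5000
R = Δx/(sin θ' − sin θ) = 3.0000
v = R·ω = 3.0000·-0.5000 = -1.5000

v = -1.5000, ω = -0.5000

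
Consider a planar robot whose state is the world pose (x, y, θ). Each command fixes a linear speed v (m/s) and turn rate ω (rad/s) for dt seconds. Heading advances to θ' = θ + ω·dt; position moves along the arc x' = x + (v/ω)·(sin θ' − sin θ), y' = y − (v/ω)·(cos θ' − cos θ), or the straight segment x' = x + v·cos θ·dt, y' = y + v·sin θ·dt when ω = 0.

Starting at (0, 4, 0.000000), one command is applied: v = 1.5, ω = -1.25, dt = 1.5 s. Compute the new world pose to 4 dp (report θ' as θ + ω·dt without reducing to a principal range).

θ' = 0.0000 + -1.25·1.5 = -1.8750
R = v/ω = 1.5/-1.25 = -1.2000
x' = 0 + -1.2000·(sin -1.8750 − sin 0.0000) = 1.1449
y' = 4 − -1.2000·(cos -1.8750 − cos 0.0000) = 2.4406

(1.1449, 2.4406, -1.8750)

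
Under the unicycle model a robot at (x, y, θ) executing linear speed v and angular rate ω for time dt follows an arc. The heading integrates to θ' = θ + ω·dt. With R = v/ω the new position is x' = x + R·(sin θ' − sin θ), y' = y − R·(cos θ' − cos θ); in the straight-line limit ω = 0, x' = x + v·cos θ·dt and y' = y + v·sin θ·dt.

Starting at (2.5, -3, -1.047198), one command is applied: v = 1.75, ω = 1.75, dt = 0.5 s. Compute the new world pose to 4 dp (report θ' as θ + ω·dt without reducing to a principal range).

θ' = -1.0472 + 1.75·0.5 = -0.1722
R = v/ω = 1.75/1.75 = 1.0000
x' = 2.5 + 1.0000·(sin -0.1722 − sin -1.0472) = 3.1947
y' = -3 − 1.0000·(cos -0.1722 − cos -1.0472) = -3.4852

(3.1947, -3.4852, -0.1722)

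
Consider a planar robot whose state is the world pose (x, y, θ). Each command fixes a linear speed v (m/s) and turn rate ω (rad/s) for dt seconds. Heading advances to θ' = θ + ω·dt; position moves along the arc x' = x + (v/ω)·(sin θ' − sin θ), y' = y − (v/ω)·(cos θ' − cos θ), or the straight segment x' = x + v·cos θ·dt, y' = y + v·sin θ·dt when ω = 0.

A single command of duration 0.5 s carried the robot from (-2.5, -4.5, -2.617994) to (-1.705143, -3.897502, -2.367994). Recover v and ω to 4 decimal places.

Δθ = -2.367994 − -2.617994 = 0.250000
ω = Δθ/dt = 0.250000/0.5 = 0.5000
R = Δx/(sin θ' − sin θ) = -4.0000
v = R·ω = -4.0000·0.5000 = -2.0000

v = -2.0000, ω = 0.5000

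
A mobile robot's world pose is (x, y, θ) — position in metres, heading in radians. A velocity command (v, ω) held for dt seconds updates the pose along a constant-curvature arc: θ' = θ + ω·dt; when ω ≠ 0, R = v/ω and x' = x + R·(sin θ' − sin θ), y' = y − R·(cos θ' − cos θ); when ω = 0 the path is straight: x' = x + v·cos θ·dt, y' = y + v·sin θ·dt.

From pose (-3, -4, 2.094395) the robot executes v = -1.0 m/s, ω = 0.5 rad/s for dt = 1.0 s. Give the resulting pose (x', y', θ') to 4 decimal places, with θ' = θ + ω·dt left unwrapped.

θ' = 2.0944 + 0.5·1.0 = 2.5944
R = v/ω = -1.0/0.5 = -2.0000
x' = -3 + -2.0000·(sin 2.5944 − sin 2.0944) = -2.3085
y' = -4 − -2.0000·(cos 2.5944 − cos 2.0944) = -4.7080

(-2.3085, -4.7080, 2.5944)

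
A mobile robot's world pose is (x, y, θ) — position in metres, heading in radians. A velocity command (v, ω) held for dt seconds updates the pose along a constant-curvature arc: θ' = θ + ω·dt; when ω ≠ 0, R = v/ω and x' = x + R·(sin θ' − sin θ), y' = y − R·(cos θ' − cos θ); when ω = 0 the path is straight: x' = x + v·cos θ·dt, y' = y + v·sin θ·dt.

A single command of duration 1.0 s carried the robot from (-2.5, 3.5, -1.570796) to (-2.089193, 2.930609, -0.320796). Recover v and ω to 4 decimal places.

v = 0.7500, ω = 1.2500

Δθ = -0.320796 − -1.570796 = 1.250000
ω = Δθ/dt = 1.250000/1.0 = 1.2500
R = −Δy/(cos θ' − cos θ) = 0.6000
v = R·ω = 0.6000·1.2500 = 0.7500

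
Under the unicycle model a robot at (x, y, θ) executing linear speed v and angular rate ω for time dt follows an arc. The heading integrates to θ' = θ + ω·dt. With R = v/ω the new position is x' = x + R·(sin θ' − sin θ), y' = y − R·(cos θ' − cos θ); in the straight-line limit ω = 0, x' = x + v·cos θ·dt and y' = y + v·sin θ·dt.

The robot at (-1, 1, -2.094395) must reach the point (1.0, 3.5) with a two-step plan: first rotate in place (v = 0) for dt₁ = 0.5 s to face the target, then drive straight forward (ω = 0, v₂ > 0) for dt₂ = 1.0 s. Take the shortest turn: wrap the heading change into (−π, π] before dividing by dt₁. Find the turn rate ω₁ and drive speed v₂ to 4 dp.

ω₁ = 5.9809, v₂ = 3.2016

heading to target = atan2(3.5−1, 1−-1) = 0.8961
Δθ = wrap(0.8961 − -2.0944) = 2.9905; ω₁ = Δθ/dt₁ = 5.9809
distance = √((1−-1)² + (3.5−1)²) = 3.2016; v₂ = distance/dt₂ = 3.2016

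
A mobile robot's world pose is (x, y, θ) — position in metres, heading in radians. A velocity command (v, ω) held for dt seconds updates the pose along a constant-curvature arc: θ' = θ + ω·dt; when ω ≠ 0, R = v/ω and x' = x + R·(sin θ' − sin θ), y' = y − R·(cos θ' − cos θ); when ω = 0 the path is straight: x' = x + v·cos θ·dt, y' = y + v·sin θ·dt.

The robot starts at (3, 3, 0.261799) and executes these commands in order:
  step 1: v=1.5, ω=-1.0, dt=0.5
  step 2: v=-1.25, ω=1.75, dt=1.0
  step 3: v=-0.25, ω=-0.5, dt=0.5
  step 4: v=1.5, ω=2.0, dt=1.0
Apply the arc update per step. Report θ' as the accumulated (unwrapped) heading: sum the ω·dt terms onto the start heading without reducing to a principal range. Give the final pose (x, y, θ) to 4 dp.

step 1: θ'=-0.2382 (R=-1.5000) → pose (3.7422, 3.0088, -0.2382)
step 2: θ'=1.5118 (R=-0.7143) → pose (2.8606, 2.3568, 1.5118)
step 3: θ'=1.2618 (R=0.5000) → pose (2.8378, 2.2342, 1.2618)
step 4: θ'=3.2618 (R=0.7500) → pose (2.0334, 3.2069, 3.2618)

(2.0334, 3.2069, 3.2618)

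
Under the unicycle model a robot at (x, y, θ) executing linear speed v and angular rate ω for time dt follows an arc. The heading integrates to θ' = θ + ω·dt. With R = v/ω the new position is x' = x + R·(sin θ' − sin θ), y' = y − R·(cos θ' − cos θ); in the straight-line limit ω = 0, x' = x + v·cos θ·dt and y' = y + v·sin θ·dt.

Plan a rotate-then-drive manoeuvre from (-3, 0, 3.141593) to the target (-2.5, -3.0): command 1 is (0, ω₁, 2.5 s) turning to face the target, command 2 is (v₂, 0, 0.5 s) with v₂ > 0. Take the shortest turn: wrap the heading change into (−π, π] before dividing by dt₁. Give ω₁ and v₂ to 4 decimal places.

ω₁ = 0.6944, v₂ = 6.0828

heading to target = atan2(-3−0, -2.5−-3) = -1.4056
Δθ = wrap(-1.4056 − 3.1416) = 1.7359; ω₁ = Δθ/dt₁ = 0.6944
distance = √((-2.5−-3)² + (-3−0)²) = 3.0414; v₂ = distance/dt₂ = 6.0828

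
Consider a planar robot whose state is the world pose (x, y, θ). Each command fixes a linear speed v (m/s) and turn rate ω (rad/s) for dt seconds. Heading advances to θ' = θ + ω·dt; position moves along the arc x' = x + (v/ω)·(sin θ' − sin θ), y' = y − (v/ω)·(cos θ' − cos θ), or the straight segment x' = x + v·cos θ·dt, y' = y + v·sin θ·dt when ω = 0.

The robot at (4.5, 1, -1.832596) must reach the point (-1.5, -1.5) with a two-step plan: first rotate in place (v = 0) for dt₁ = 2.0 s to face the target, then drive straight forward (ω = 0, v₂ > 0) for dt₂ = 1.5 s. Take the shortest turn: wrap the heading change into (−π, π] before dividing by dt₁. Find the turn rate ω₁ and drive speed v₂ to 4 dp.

heading to target = atan2(-1.5−1, -1.5−4.5) = -2.7468
Δθ = wrap(-2.7468 − -1.8326) = -0.9142; ω₁ = Δθ/dt₁ = -0.4571
distance = √((-1.5−4.5)² + (-1.5−1)²) = 6.5000; v₂ = distance/dt₂ = 4.3333

ω₁ = -0.4571, v₂ = 4.3333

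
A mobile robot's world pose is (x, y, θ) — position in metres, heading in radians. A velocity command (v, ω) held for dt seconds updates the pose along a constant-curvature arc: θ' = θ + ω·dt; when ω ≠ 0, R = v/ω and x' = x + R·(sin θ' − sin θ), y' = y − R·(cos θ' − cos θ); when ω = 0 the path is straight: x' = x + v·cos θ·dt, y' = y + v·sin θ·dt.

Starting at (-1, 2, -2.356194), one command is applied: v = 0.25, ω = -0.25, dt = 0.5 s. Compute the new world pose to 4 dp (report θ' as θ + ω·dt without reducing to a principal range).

(-1.0937, 1.9174, -2.4812)

θ' = -2.3562 + -0.25·0.5 = -2.4812
R = v/ω = 0.25/-0.25 = -1.0000
x' = -1 + -1.0000·(sin -2.4812 − sin -2.3562) = -1.0937
y' = 2 − -1.0000·(cos -2.4812 − cos -2.3562) = 1.9174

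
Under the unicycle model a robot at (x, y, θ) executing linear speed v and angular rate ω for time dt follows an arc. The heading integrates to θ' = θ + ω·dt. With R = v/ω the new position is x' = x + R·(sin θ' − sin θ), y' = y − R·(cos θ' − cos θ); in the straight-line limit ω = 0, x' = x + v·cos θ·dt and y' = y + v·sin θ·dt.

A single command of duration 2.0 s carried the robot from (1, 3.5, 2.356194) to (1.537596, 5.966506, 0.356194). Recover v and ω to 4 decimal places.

v = 1.5000, ω = -1.0000

Δθ = 0.356194 − 2.356194 = -2.000000
ω = Δθ/dt = -2.000000/2.0 = -1.0000
R = −Δy/(cos θ' − cos θ) = -1.5000
v = R·ω = -1.5000·-1.0000 = 1.5000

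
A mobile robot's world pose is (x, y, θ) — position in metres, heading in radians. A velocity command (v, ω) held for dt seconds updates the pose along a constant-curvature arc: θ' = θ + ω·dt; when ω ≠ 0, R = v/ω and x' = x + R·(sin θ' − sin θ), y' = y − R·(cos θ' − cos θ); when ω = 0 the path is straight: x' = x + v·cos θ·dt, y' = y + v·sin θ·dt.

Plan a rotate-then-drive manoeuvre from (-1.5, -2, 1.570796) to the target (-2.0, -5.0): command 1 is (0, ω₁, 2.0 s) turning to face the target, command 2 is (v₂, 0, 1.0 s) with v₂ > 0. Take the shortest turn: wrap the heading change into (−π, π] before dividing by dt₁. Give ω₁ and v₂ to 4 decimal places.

ω₁ = 1.4882, v₂ = 3.0414

heading to target = atan2(-5−-2, -2−-1.5) = -1.7359
Δθ = wrap(-1.7359 − 1.5708) = 2.9764; ω₁ = Δθ/dt₁ = 1.4882
distance = √((-2−-1.5)² + (-5−-2)²) = 3.0414; v₂ = distance/dt₂ = 3.0414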